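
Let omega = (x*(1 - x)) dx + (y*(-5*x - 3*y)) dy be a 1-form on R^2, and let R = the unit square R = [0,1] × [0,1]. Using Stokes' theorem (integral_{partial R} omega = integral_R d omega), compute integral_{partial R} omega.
integral_(partial R) omega = -5/2

Stokes: integral_partial_R omega = integral_R d omega with d omega = (∂Q/∂x - ∂P/∂y) dx ∧ dy.
  ∂Q/∂x = -5*y
  ∂P/∂y = 0
  integrand = ∂Q/∂x - ∂P/∂y = -5*y.
Integrating over R: integral_0^1 integral_0^1 (-5*y) dx dy = -5/2.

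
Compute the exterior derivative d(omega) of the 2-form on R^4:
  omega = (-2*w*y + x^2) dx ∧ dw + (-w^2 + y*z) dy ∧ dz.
d(omega) = (2*w) dx ∧ dy ∧ dw + (-2*w) dy ∧ dz ∧ dw

For a 2-form omega = sum_{i<j} g_{ij} dx_i ∧ dx_j, the exterior derivative is
  d(omega) = sum_{i<j} d(g_{ij}) ∧ dx_i ∧ dx_j = sum_{i<j, k} (∂g_{ij}/∂x_k) dx_k ∧ dx_i ∧ dx_j.
Expand each term, using dx_k ∧ dx_i ∧ dx_j = sgn(permutation) dx_{(a)} ∧ dx_{(b)} ∧ dx_{(c)} with (a < b < c) sorted:
  d(-2*w*y + x^2) includes (∂/∂y)(-2*w*y + x^2) dy = (-2*w) dy, which multiplied by dx ∧ dw gives (2*w) dx ∧ dy ∧ dw
  d(-w^2 + y*z) includes (∂/∂w)(-w^2 + y*z) dw = (-2*w) dw, which multiplied by dy ∧ dz gives (-2*w) dy ∧ dz ∧ dw
Collecting like 3-forms: d(omega) = (2*w) dx ∧ dy ∧ dw + (-2*w) dy ∧ dz ∧ dw.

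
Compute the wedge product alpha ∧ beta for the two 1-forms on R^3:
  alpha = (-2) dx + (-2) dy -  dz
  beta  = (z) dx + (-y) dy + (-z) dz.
alpha ∧ beta = (2*y + 2*z) dx ∧ dy + (3*z) dx ∧ dz + (-y + 2*z) dy ∧ dz

Distribute the wedge, using dx_i ∧ dx_j = -dx_j ∧ dx_i and dx_i ∧ dx_i = 0. For each pair (i, j) with i < j, the coefficient of dx_i ∧ dx_j in alpha ∧ beta is (alpha_i * beta_j - alpha_j * beta_i). Collecting: alpha ∧ beta = (2*y + 2*z) dx ∧ dy + (3*z) dx ∧ dz + (-y + 2*z) dy ∧ dz.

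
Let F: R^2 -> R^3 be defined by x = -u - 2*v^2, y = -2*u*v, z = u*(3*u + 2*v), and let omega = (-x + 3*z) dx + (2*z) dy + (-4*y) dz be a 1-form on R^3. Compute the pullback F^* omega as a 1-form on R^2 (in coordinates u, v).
F^* omega = (36*u^2*v - 9*u^2 + 8*u*v^2 - 6*u*v - u - 2*v^2) du + (-12*u^3 - 28*u^2*v - 24*u*v^2 - 4*u*v - 8*v^3) dv

Using F^*(f dg) = (f ∘ F) d(g ∘ F), substitute each coordinate x_i by F_i(u, v) in f_i, and replace dx_i by d F_i = (∂F_i/∂u) du + (∂F_i/∂v) dv.
  For the x component: f_1(F) = 9*u^2 + 6*u*v + u + 2*v^2; d F_1 = (-1) du + (-4*v) dv
  For the y component: f_2(F) = 2*u*(3*u + 2*v); d F_2 = (-2*v) du + (-2*u) dv
  For the z component: f_3(F) = 8*u*v; d F_3 = (6*u + 2*v) du + (2*u) dv
Combining and collecting du, dv coefficients:
  coeff of du: 36*u^2*v - 9*u^2 + 8*u*v^2 - 6*u*v - u - 2*v^2
  coeff of dv: -12*u^3 - 28*u^2*v - 24*u*v^2 - 4*u*v - 8*v^3
F^* omega = (36*u^2*v - 9*u^2 + 8*u*v^2 - 6*u*v - u - 2*v^2) du + (-12*u^3 - 28*u^2*v - 24*u*v^2 - 4*u*v - 8*v^3) dv.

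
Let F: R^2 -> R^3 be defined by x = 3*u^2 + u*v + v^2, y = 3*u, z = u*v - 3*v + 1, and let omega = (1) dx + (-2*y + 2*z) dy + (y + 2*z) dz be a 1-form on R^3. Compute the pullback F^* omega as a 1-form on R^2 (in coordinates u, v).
F^* omega = (2*u*v^2 + 9*u*v - 12*u - 6*v^2 - 15*v + 6) du + (2*u^2*v + 3*u^2 - 12*u*v - 6*u + 20*v - 6) dv

Using F^*(f dg) = (f ∘ F) d(g ∘ F), substitute each coordinate x_i by F_i(u, v) in f_i, and replace dx_i by d F_i = (∂F_i/∂u) du + (∂F_i/∂v) dv.
  For the x component: f_1(F) = 1; d F_1 = (6*u + v) du + (u + 2*v) dv
  For the y component: f_2(F) = 2*u*v - 6*u - 6*v + 2; d F_2 = (3) du + (0) dv
  For the z component: f_3(F) = 2*u*v + 3*u - 6*v + 2; d F_3 = (v) du + (u - 3) dv
Combining and collecting du, dv coefficients:
  coeff of du: 2*u*v^2 + 9*u*v - 12*u - 6*v^2 - 15*v + 6
  coeff of dv: 2*u^2*v + 3*u^2 - 12*u*v - 6*u + 20*v - 6
F^* omega = (2*u*v^2 + 9*u*v - 12*u - 6*v^2 - 15*v + 6) du + (2*u^2*v + 3*u^2 - 12*u*v - 6*u + 20*v - 6) dv.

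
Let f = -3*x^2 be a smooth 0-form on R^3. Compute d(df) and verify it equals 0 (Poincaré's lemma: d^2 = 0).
d(df) = 0

Step 1: df = sum_i (∂f/∂x_i) dx_i = (-6*x) dx + (0) dy + (0) dz.
Step 2: Apply d again. Using the 1-form formula, the coefficient of dx ∧ dy in d(df) is ∂^2 f/∂x ∂y - ∂^2 f/∂y ∂x = (0) - (0) = 0 (equality of mixed partials for smooth f).
Similarly for dx ∧ dz and dy ∧ dz — all coefficients vanish. So d(df) = 0.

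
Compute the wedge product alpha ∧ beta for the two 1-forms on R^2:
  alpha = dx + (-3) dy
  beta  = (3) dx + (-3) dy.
alpha ∧ beta = (6) dx ∧ dy

Distribute the wedge, using dx_i ∧ dx_j = -dx_j ∧ dx_i and dx_i ∧ dx_i = 0. For each pair (i, j) with i < j, the coefficient of dx_i ∧ dx_j in alpha ∧ beta is (alpha_i * beta_j - alpha_j * beta_i). Collecting: alpha ∧ beta = (6) dx ∧ dy.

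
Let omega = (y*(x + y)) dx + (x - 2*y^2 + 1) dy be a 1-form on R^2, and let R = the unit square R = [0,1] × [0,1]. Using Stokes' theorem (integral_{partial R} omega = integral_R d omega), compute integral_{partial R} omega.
integral_(partial R) omega = -1/2

Stokes: integral_partial_R omega = integral_R d omega with d omega = (∂Q/∂x - ∂P/∂y) dx ∧ dy.
  ∂Q/∂x = 1
  ∂P/∂y = x + 2*y
  integrand = ∂Q/∂x - ∂P/∂y = -x - 2*y + 1.
Integrating over R: integral_0^1 integral_0^1 (-x - 2*y + 1) dx dy = -1/2.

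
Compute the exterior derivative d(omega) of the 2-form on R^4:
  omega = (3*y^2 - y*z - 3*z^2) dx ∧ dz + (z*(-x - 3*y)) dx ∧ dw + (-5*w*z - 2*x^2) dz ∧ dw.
d(omega) = (-6*y + z) dx ∧ dy ∧ dz + (3*z) dx ∧ dy ∧ dw + (-3*x + 3*y) dx ∧ dz ∧ dw

For a 2-form omega = sum_{i<j} g_{ij} dx_i ∧ dx_j, the exterior derivative is
  d(omega) = sum_{i<j} d(g_{ij}) ∧ dx_i ∧ dx_j = sum_{i<j, k} (∂g_{ij}/∂x_k) dx_k ∧ dx_i ∧ dx_j.
Expand each term, using dx_k ∧ dx_i ∧ dx_j = sgn(permutation) dx_{(a)} ∧ dx_{(b)} ∧ dx_{(c)} with (a < b < c) sorted:
  d(3*y^2 - y*z - 3*z^2) includes (∂/∂y)(3*y^2 - y*z - 3*z^2) dy = (6*y - z) dy, which multiplied by dx ∧ dz gives (-6*y + z) dx ∧ dy ∧ dz
  d(z*(-x - 3*y)) includes (∂/∂y)(z*(-x - 3*y)) dy = (-3*z) dy, which multiplied by dx ∧ dw gives (3*z) dx ∧ dy ∧ dw
  d(z*(-x - 3*y)) includes (∂/∂z)(z*(-x - 3*y)) dz = (-x - 3*y) dz, which multiplied by dx ∧ dw gives (x + 3*y) dx ∧ dz ∧ dw
  d(-5*w*z - 2*x^2) includes (∂/∂x)(-5*w*z - 2*x^2) dx = (-4*x) dx, which multiplied by dz ∧ dw gives (-4*x) dx ∧ dz ∧ dw
Collecting like 3-forms: d(omega) = (-6*y + z) dx ∧ dy ∧ dz + (3*z) dx ∧ dy ∧ dw + (-3*x + 3*y) dx ∧ dz ∧ dw.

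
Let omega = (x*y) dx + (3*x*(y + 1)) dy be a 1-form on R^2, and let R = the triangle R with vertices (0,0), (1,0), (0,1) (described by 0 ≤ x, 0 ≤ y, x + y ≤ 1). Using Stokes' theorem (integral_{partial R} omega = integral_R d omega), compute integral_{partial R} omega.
integral_(partial R) omega = 11/6

Stokes: integral_partial_R omega = integral_R d omega with d omega = (∂Q/∂x - ∂P/∂y) dx ∧ dy.
  ∂Q/∂x = 3*y + 3
  ∂P/∂y = x
  integrand = ∂Q/∂x - ∂P/∂y = -x + 3*y + 3.
Integrating over R: integral_0^1 integral_0^{1-x} (-x + 3*y + 3) dy dx = 11/6.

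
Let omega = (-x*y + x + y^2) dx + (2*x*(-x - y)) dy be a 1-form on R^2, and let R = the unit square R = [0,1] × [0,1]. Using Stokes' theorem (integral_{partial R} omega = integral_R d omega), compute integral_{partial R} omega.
integral_(partial R) omega = -7/2

Stokes: integral_partial_R omega = integral_R d omega with d omega = (∂Q/∂x - ∂P/∂y) dx ∧ dy.
  ∂Q/∂x = -4*x - 2*y
  ∂P/∂y = -x + 2*y
  integrand = ∂Q/∂x - ∂P/∂y = -3*x - 4*y.
Integrating over R: integral_0^1 integral_0^1 (-3*x - 4*y) dx dy = -7/2.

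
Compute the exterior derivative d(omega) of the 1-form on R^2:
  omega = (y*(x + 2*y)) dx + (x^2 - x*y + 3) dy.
d(omega) = (x - 5*y) dx ∧ dy

For a 1-form omega = sum_i f_i dx_i, the exterior derivative is
  d(omega) = sum_{i < j} (∂f_j/∂x_i - ∂f_i/∂x_j) dx_i ∧ dx_j.
  coefficient of dx ∧ dy: ∂f_2/∂x - ∂f_1/∂y = ∂(x^2 - x*y + 3)/∂x - ∂(y*(x + 2*y))/∂y = x - 5*y
Assembling: d(omega) = (x - 5*y) dx ∧ dy.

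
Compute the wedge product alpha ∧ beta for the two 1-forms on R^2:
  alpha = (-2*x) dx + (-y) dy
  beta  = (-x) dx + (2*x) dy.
alpha ∧ beta = (-x*(4*x + y)) dx ∧ dy

Distribute the wedge, using dx_i ∧ dx_j = -dx_j ∧ dx_i and dx_i ∧ dx_i = 0. For each pair (i, j) with i < j, the coefficient of dx_i ∧ dx_j in alpha ∧ beta is (alpha_i * beta_j - alpha_j * beta_i). Collecting: alpha ∧ beta = (-x*(4*x + y)) dx ∧ dy.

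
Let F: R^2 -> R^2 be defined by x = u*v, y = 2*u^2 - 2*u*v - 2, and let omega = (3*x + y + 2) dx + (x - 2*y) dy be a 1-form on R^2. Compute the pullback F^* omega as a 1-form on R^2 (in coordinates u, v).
F^* omega = (-16*u^3 + 30*u^2*v - 9*u*v^2 + 16*u - 8*v) du + (u*(10*u^2 - 9*u*v - 8)) dv

Using F^*(f dg) = (f ∘ F) d(g ∘ F), substitute each coordinate x_i by F_i(u, v) in f_i, and replace dx_i by d F_i = (∂F_i/∂u) du + (∂F_i/∂v) dv.
  For the x component: f_1(F) = u*(2*u + v); d F_1 = (v) du + (u) dv
  For the y component: f_2(F) = -4*u^2 + 5*u*v + 4; d F_2 = (4*u - 2*v) du + (-2*u) dv
Combining and collecting du, dv coefficients:
  coeff of du: -16*u^3 + 30*u^2*v - 9*u*v^2 + 16*u - 8*v
  coeff of dv: u*(10*u^2 - 9*u*v - 8)
F^* omega = (-16*u^3 + 30*u^2*v - 9*u*v^2 + 16*u - 8*v) du + (u*(10*u^2 - 9*u*v - 8)) dv.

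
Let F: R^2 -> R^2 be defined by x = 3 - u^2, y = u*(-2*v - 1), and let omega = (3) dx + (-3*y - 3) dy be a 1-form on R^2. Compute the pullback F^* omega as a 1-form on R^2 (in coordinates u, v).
F^* omega = (-12*u*v^2 - 12*u*v - 9*u + 6*v + 3) du + (6*u*(-2*u*v - u + 1)) dv

Using F^*(f dg) = (f ∘ F) d(g ∘ F), substitute each coordinate x_i by F_i(u, v) in f_i, and replace dx_i by d F_i = (∂F_i/∂u) du + (∂F_i/∂v) dv.
  For the x component: f_1(F) = 3; d F_1 = (-2*u) du + (0) dv
  For the y component: f_2(F) = 6*u*v + 3*u - 3; d F_2 = (-2*v - 1) du + (-2*u) dv
Combining and collecting du, dv coefficients:
  coeff of du: -12*u*v^2 - 12*u*v - 9*u + 6*v + 3
  coeff of dv: 6*u*(-2*u*v - u + 1)
F^* omega = (-12*u*v^2 - 12*u*v - 9*u + 6*v + 3) du + (6*u*(-2*u*v - u + 1)) dv.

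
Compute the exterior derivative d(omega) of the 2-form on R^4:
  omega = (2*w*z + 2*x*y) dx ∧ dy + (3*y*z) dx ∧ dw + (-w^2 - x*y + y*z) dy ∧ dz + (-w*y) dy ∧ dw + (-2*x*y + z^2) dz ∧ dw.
d(omega) = (2*w - y) dx ∧ dy ∧ dz + (-z) dx ∧ dy ∧ dw + (-5*y) dx ∧ dz ∧ dw + (-2*w - 2*x) dy ∧ dz ∧ dw

For a 2-form omega = sum_{i<j} g_{ij} dx_i ∧ dx_j, the exterior derivative is
  d(omega) = sum_{i<j} d(g_{ij}) ∧ dx_i ∧ dx_j = sum_{i<j, k} (∂g_{ij}/∂x_k) dx_k ∧ dx_i ∧ dx_j.
Expand each term, using dx_k ∧ dx_i ∧ dx_j = sgn(permutation) dx_{(a)} ∧ dx_{(b)} ∧ dx_{(c)} with (a < b < c) sorted:
  d(2*w*z + 2*x*y) includes (∂/∂z)(2*w*z + 2*x*y) dz = (2*w) dz, which multiplied by dx ∧ dy gives (2*w) dx ∧ dy ∧ dz
  d(2*w*z + 2*x*y) includes (∂/∂w)(2*w*z + 2*x*y) dw = (2*z) dw, which multiplied by dx ∧ dy gives (2*z) dx ∧ dy ∧ dw
  d(3*y*z) includes (∂/∂y)(3*y*z) dy = (3*z) dy, which multiplied by dx ∧ dw gives (-3*z) dx ∧ dy ∧ dw
  d(3*y*z) includes (∂/∂z)(3*y*z) dz = (3*y) dz, which multiplied by dx ∧ dw gives (-3*y) dx ∧ dz ∧ dw
  d(-w^2 - x*y + y*z) includes (∂/∂x)(-w^2 - x*y + y*z) dx = (-y) dx, which multiplied by dy ∧ dz gives (-y) dx ∧ dy ∧ dz
  d(-w^2 - x*y + y*z) includes (∂/∂w)(-w^2 - x*y + y*z) dw = (-2*w) dw, which multiplied by dy ∧ dz gives (-2*w) dy ∧ dz ∧ dw
  d(-2*x*y + z^2) includes (∂/∂x)(-2*x*y + z^2) dx = (-2*y) dx, which multiplied by dz ∧ dw gives (-2*y) dx ∧ dz ∧ dw
  d(-2*x*y + z^2) includes (∂/∂y)(-2*x*y + z^2) dy = (-2*x) dy, which multiplied by dz ∧ dw gives (-2*x) dy ∧ dz ∧ dw
Collecting like 3-forms: d(omega) = (2*w - y) dx ∧ dy ∧ dz + (-z) dx ∧ dy ∧ dw + (-5*y) dx ∧ dz ∧ dw + (-2*w - 2*x) dy ∧ dz ∧ dw.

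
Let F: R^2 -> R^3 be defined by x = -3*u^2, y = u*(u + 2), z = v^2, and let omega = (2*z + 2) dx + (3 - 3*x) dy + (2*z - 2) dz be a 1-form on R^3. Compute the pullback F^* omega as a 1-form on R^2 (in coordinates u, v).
F^* omega = (18*u^3 + 18*u^2 - 12*u*v^2 - 6*u + 6) du + (4*v*(v^2 - 1)) dv

Using F^*(f dg) = (f ∘ F) d(g ∘ F), substitute each coordinate x_i by F_i(u, v) in f_i, and replace dx_i by d F_i = (∂F_i/∂u) du + (∂F_i/∂v) dv.
  For the x component: f_1(F) = 2*v^2 + 2; d F_1 = (-6*u) du + (0) dv
  For the y component: f_2(F) = 9*u^2 + 3; d F_2 = (2*u + 2) du + (0) dv
  For the z component: f_3(F) = 2*v^2 - 2; d F_3 = (0) du + (2*v) dv
Combining and collecting du, dv coefficients:
  coeff of du: 18*u^3 + 18*u^2 - 12*u*v^2 - 6*u + 6
  coeff of dv: 4*v*(v^2 - 1)
F^* omega = (18*u^3 + 18*u^2 - 12*u*v^2 - 6*u + 6) du + (4*v*(v^2 - 1)) dv.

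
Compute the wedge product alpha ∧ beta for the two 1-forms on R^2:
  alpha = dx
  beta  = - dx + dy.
alpha ∧ beta = (1) dx ∧ dy

Distribute the wedge, using dx_i ∧ dx_j = -dx_j ∧ dx_i and dx_i ∧ dx_i = 0. For each pair (i, j) with i < j, the coefficient of dx_i ∧ dx_j in alpha ∧ beta is (alpha_i * beta_j - alpha_j * beta_i). Collecting: alpha ∧ beta = (1) dx ∧ dy.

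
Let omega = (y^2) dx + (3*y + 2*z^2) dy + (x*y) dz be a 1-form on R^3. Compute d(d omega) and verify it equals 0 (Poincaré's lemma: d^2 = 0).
d(d omega) = 0

Step 1: d omega = sum_{i<j} (∂f_j/∂x_i - ∂f_i/∂x_j) dx_i ∧ dx_j:
  coeff of dx ∧ dy: -2*y
  coeff of dx ∧ dz: y
  coeff of dy ∧ dz: x - 4*z
Step 2: Apply d again to each 2-form coefficient. The only possible 3-form in R^3 is dx ∧ dy ∧ dz, with coefficient
  ∂(coeff of dy∧dz)/∂x - ∂(coeff of dx∧dz)/∂y + ∂(coeff of dx∧dy)/∂z
  = ∂/∂x (x - 4*z) - ∂/∂y (y) + ∂/∂z (-2*y).
Each of these terms simplifies to sums of mixed partials that cancel in pairs. The result is 0 (by equality of mixed partials for smooth functions — Schwarz / Clairaut).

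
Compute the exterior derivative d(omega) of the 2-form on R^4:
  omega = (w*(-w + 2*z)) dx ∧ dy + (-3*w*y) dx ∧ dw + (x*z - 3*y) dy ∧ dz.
d(omega) = (2*w + z) dx ∧ dy ∧ dz + (w + 2*z) dx ∧ dy ∧ dw

For a 2-form omega = sum_{i<j} g_{ij} dx_i ∧ dx_j, the exterior derivative is
  d(omega) = sum_{i<j} d(g_{ij}) ∧ dx_i ∧ dx_j = sum_{i<j, k} (∂g_{ij}/∂x_k) dx_k ∧ dx_i ∧ dx_j.
Expand each term, using dx_k ∧ dx_i ∧ dx_j = sgn(permutation) dx_{(a)} ∧ dx_{(b)} ∧ dx_{(c)} with (a < b < c) sorted:
  d(w*(-w + 2*z)) includes (∂/∂z)(w*(-w + 2*z)) dz = (2*w) dz, which multiplied by dx ∧ dy gives (2*w) dx ∧ dy ∧ dz
  d(w*(-w + 2*z)) includes (∂/∂w)(w*(-w + 2*z)) dw = (-2*w + 2*z) dw, which multiplied by dx ∧ dy gives (-2*w + 2*z) dx ∧ dy ∧ dw
  d(-3*w*y) includes (∂/∂y)(-3*w*y) dy = (-3*w) dy, which multiplied by dx ∧ dw gives (3*w) dx ∧ dy ∧ dw
  d(x*z - 3*y) includes (∂/∂x)(x*z - 3*y) dx = (z) dx, which multiplied by dy ∧ dz gives (z) dx ∧ dy ∧ dz
Collecting like 3-forms: d(omega) = (2*w + z) dx ∧ dy ∧ dz + (w + 2*z) dx ∧ dy ∧ dw.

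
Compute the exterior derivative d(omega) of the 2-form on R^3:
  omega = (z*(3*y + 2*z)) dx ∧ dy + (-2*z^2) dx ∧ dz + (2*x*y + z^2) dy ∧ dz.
d(omega) = (5*y + 4*z) dx ∧ dy ∧ dz

For a 2-form omega = sum_{i<j} g_{ij} dx_i ∧ dx_j, the exterior derivative is
  d(omega) = sum_{i<j} d(g_{ij}) ∧ dx_i ∧ dx_j = sum_{i<j, k} (∂g_{ij}/∂x_k) dx_k ∧ dx_i ∧ dx_j.
Expand each term, using dx_k ∧ dx_i ∧ dx_j = sgn(permutation) dx_{(a)} ∧ dx_{(b)} ∧ dx_{(c)} with (a < b < c) sorted:
  d(z*(3*y + 2*z)) includes (∂/∂z)(z*(3*y + 2*z)) dz = (3*y + 4*z) dz, which multiplied by dx ∧ dy gives (3*y + 4*z) dx ∧ dy ∧ dz
  d(2*x*y + z^2) includes (∂/∂x)(2*x*y + z^2) dx = (2*y) dx, which multiplied by dy ∧ dz gives (2*y) dx ∧ dy ∧ dz
Collecting like 3-forms: d(omega) = (5*y + 4*z) dx ∧ dy ∧ dz.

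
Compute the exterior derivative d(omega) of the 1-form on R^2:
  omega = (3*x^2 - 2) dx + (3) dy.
d(omega) = 0

For a 1-form omega = sum_i f_i dx_i, the exterior derivative is
  d(omega) = sum_{i < j} (∂f_j/∂x_i - ∂f_i/∂x_j) dx_i ∧ dx_j.

Assembling: d(omega) = 0.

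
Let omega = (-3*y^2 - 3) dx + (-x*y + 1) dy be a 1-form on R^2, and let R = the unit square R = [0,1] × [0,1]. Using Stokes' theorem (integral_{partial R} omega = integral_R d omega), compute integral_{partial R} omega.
integral_(partial R) omega = 5/2

Stokes: integral_partial_R omega = integral_R d omega with d omega = (∂Q/∂x - ∂P/∂y) dx ∧ dy.
  ∂Q/∂x = -y
  ∂P/∂y = -6*y
  integrand = ∂Q/∂x - ∂P/∂y = 5*y.
Integrating over R: integral_0^1 integral_0^1 (5*y) dx dy = 5/2.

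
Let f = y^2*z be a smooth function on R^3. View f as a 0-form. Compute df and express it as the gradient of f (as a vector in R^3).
df = (0) dx + (2*y*z) dy + (y^2) dz; grad f = (0, 2*y*z, y^2)

For a 0-form f, d f = (∂f/∂x) dx + (∂f/∂y) dy + (∂f/∂z) dz. The components of the vector representation are exactly the entries of grad f in Cartesian coordinates:
  ∂f/∂x = 0
  ∂f/∂y = 2*y*z
  ∂f/∂z = y^2.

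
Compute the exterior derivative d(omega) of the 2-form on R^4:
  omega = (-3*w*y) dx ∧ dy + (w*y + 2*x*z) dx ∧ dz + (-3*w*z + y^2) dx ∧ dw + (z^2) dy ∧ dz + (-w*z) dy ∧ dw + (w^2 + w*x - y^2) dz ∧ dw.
d(omega) = (-5*y) dx ∧ dy ∧ dw + (-w) dx ∧ dy ∧ dz + (4*w + y) dx ∧ dz ∧ dw + (w - 2*y) dy ∧ dz ∧ dw

For a 2-form omega = sum_{i<j} g_{ij} dx_i ∧ dx_j, the exterior derivative is
  d(omega) = sum_{i<j} d(g_{ij}) ∧ dx_i ∧ dx_j = sum_{i<j, k} (∂g_{ij}/∂x_k) dx_k ∧ dx_i ∧ dx_j.
Expand each term, using dx_k ∧ dx_i ∧ dx_j = sgn(permutation) dx_{(a)} ∧ dx_{(b)} ∧ dx_{(c)} with (a < b < c) sorted:
  d(-3*w*y) includes (∂/∂w)(-3*w*y) dw = (-3*y) dw, which multiplied by dx ∧ dy gives (-3*y) dx ∧ dy ∧ dw
  d(w*y + 2*x*z) includes (∂/∂y)(w*y + 2*x*z) dy = (w) dy, which multiplied by dx ∧ dz gives (-w) dx ∧ dy ∧ dz
  d(w*y + 2*x*z) includes (∂/∂w)(w*y + 2*x*z) dw = (y) dw, which multiplied by dx ∧ dz gives (y) dx ∧ dz ∧ dw
  d(-3*w*z + y^2) includes (∂/∂y)(-3*w*z + y^2) dy = (2*y) dy, which multiplied by dx ∧ dw gives (-2*y) dx ∧ dy ∧ dw
  d(-3*w*z + y^2) includes (∂/∂z)(-3*w*z + y^2) dz = (-3*w) dz, which multiplied by dx ∧ dw gives (3*w) dx ∧ dz ∧ dw
  d(-w*z) includes (∂/∂z)(-w*z) dz = (-w) dz, which multiplied by dy ∧ dw gives (w) dy ∧ dz ∧ dw
  d(w^2 + w*x - y^2) includes (∂/∂x)(w^2 + w*x - y^2) dx = (w) dx, which multiplied by dz ∧ dw gives (w) dx ∧ dz ∧ dw
  d(w^2 + w*x - y^2) includes (∂/∂y)(w^2 + w*x - y^2) dy = (-2*y) dy, which multiplied by dz ∧ dw gives (-2*y) dy ∧ dz ∧ dw
Collecting like 3-forms: d(omega) = (-5*y) dx ∧ dy ∧ dw + (-w) dx ∧ dy ∧ dz + (4*w + y) dx ∧ dz ∧ dw + (w - 2*y) dy ∧ dz ∧ dw.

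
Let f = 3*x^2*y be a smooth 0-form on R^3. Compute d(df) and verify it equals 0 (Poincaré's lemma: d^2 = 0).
d(df) = 0

Step 1: df = sum_i (∂f/∂x_i) dx_i = (6*x*y) dx + (3*x^2) dy + (0) dz.
Step 2: Apply d again. Using the 1-form formula, the coefficient of dx ∧ dy in d(df) is ∂^2 f/∂x ∂y - ∂^2 f/∂y ∂x = (6*x) - (6*x) = 0 (equality of mixed partials for smooth f).
Similarly for dx ∧ dz and dy ∧ dz — all coefficients vanish. So d(df) = 0.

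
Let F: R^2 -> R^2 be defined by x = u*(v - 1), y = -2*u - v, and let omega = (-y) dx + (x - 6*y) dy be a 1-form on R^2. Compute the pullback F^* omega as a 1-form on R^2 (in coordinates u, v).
F^* omega = (-24*u + v^2 - 13*v) du + (2*u^2 - 11*u - 6*v) dv

Using F^*(f dg) = (f ∘ F) d(g ∘ F), substitute each coordinate x_i by F_i(u, v) in f_i, and replace dx_i by d F_i = (∂F_i/∂u) du + (∂F_i/∂v) dv.
  For the x component: f_1(F) = 2*u + v; d F_1 = (v - 1) du + (u) dv
  For the y component: f_2(F) = u*v + 11*u + 6*v; d F_2 = (-2) du + (-1) dv
Combining and collecting du, dv coefficients:
  coeff of du: -24*u + v^2 - 13*v
  coeff of dv: 2*u^2 - 11*u - 6*v
F^* omega = (-24*u + v^2 - 13*v) du + (2*u^2 - 11*u - 6*v) dv.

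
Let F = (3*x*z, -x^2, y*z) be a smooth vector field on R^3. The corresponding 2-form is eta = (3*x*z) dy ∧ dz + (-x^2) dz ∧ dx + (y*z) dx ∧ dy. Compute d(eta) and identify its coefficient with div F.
d(eta) = (y + 3*z) dx ∧ dy ∧ dz; div F = y + 3*z

For a 2-form in R^3 of the form above, applying d gives a 3-form with coefficient ∂P/∂x + ∂Q/∂y + ∂R/∂z:
  ∂P/∂x = 3*z
  ∂Q/∂y = 0
  ∂R/∂z = y
Sum = y + 3*z, which is exactly div F.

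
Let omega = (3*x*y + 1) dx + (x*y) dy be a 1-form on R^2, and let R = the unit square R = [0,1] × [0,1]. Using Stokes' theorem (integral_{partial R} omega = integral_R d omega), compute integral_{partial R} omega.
integral_(partial R) omega = -1

Stokes: integral_partial_R omega = integral_R d omega with d omega = (∂Q/∂x - ∂P/∂y) dx ∧ dy.
  ∂Q/∂x = y
  ∂P/∂y = 3*x
  integrand = ∂Q/∂x - ∂P/∂y = -3*x + y.
Integrating over R: integral_0^1 integral_0^1 (-3*x + y) dx dy = -1.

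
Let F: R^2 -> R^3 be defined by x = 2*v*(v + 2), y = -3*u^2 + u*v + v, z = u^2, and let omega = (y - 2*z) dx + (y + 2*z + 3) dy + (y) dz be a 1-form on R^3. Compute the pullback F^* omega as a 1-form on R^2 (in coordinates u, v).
F^* omega = (-5*u^2*v + u*v^2 - 4*u*v - 18*u + v^2 + 3*v) du + (-u^3 - 19*u^2*v - 21*u^2 + 4*u*v^2 + 6*u*v + 3*u + 4*v^2 + 5*v + 3) dv

Using F^*(f dg) = (f ∘ F) d(g ∘ F), substitute each coordinate x_i by F_i(u, v) in f_i, and replace dx_i by d F_i = (∂F_i/∂u) du + (∂F_i/∂v) dv.
  For the x component: f_1(F) = -5*u^2 + u*v + v; d F_1 = (0) du + (4*v + 4) dv
  For the y component: f_2(F) = -u^2 + u*v + v + 3; d F_2 = (-6*u + v) du + (u + 1) dv
  For the z component: f_3(F) = -3*u^2 + u*v + v; d F_3 = (2*u) du + (0) dv
Combining and collecting du, dv coefficients:
  coeff of du: -5*u^2*v + u*v^2 - 4*u*v - 18*u + v^2 + 3*v
  coeff of dv: -u^3 - 19*u^2*v - 21*u^2 + 4*u*v^2 + 6*u*v + 3*u + 4*v^2 + 5*v + 3
F^* omega = (-5*u^2*v + u*v^2 - 4*u*v - 18*u + v^2 + 3*v) du + (-u^3 - 19*u^2*v - 21*u^2 + 4*u*v^2 + 6*u*v + 3*u + 4*v^2 + 5*v + 3) dv.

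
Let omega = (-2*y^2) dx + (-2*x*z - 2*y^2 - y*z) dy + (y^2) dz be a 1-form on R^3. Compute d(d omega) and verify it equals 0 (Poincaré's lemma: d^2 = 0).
d(d omega) = 0

Step 1: d omega = sum_{i<j} (∂f_j/∂x_i - ∂f_i/∂x_j) dx_i ∧ dx_j:
  coeff of dx ∧ dy: 4*y - 2*z
  coeff of dx ∧ dz: 0
  coeff of dy ∧ dz: 2*x + 3*y
Step 2: Apply d again to each 2-form coefficient. The only possible 3-form in R^3 is dx ∧ dy ∧ dz, with coefficient
  ∂(coeff of dy∧dz)/∂x - ∂(coeff of dx∧dz)/∂y + ∂(coeff of dx∧dy)/∂z
  = ∂/∂x (2*x + 3*y) - ∂/∂y (0) + ∂/∂z (4*y - 2*z).
Each of these terms simplifies to sums of mixed partials that cancel in pairs. The result is 0 (by equality of mixed partials for smooth functions — Schwarz / Clairaut).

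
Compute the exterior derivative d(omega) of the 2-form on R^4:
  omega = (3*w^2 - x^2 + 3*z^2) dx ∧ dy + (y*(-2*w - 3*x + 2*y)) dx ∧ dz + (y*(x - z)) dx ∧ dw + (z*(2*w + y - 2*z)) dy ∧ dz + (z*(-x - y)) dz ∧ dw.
d(omega) = (2*w + 3*x - 4*y + 6*z) dx ∧ dy ∧ dz + (6*w - x + z) dx ∧ dy ∧ dw + (-y - z) dx ∧ dz ∧ dw + (z) dy ∧ dz ∧ dw

For a 2-form omega = sum_{i<j} g_{ij} dx_i ∧ dx_j, the exterior derivative is
  d(omega) = sum_{i<j} d(g_{ij}) ∧ dx_i ∧ dx_j = sum_{i<j, k} (∂g_{ij}/∂x_k) dx_k ∧ dx_i ∧ dx_j.
Expand each term, using dx_k ∧ dx_i ∧ dx_j = sgn(permutation) dx_{(a)} ∧ dx_{(b)} ∧ dx_{(c)} with (a < b < c) sorted:
  d(3*w^2 - x^2 + 3*z^2) includes (∂/∂z)(3*w^2 - x^2 + 3*z^2) dz = (6*z) dz, which multiplied by dx ∧ dy gives (6*z) dx ∧ dy ∧ dz
  d(3*w^2 - x^2 + 3*z^2) includes (∂/∂w)(3*w^2 - x^2 + 3*z^2) dw = (6*w) dw, which multiplied by dx ∧ dy gives (6*w) dx ∧ dy ∧ dw
  d(y*(-2*w - 3*x + 2*y)) includes (∂/∂y)(y*(-2*w - 3*x + 2*y)) dy = (-2*w - 3*x + 4*y) dy, which multiplied by dx ∧ dz gives (2*w + 3*x - 4*y) dx ∧ dy ∧ dz
  d(y*(-2*w - 3*x + 2*y)) includes (∂/∂w)(y*(-2*w - 3*x + 2*y)) dw = (-2*y) dw, which multiplied by dx ∧ dz gives (-2*y) dx ∧ dz ∧ dw
  d(y*(x - z)) includes (∂/∂y)(y*(x - z)) dy = (x - z) dy, which multiplied by dx ∧ dw gives (-x + z) dx ∧ dy ∧ dw
  d(y*(x - z)) includes (∂/∂z)(y*(x - z)) dz = (-y) dz, which multiplied by dx ∧ dw gives (y) dx ∧ dz ∧ dw
  d(z*(2*w + y - 2*z)) includes (∂/∂w)(z*(2*w + y - 2*z)) dw = (2*z) dw, which multiplied by dy ∧ dz gives (2*z) dy ∧ dz ∧ dw
  d(z*(-x - y)) includes (∂/∂x)(z*(-x - y)) dx = (-z) dx, which multiplied by dz ∧ dw gives (-z) dx ∧ dz ∧ dw
  d(z*(-x - y)) includes (∂/∂y)(z*(-x - y)) dy = (-z) dy, which multiplied by dz ∧ dw gives (-z) dy ∧ dz ∧ dw
Collecting like 3-forms: d(omega) = (2*w + 3*x - 4*y + 6*z) dx ∧ dy ∧ dz + (6*w - x + z) dx ∧ dy ∧ dw + (-y - z) dx ∧ dz ∧ dw + (z) dy ∧ dz ∧ dw.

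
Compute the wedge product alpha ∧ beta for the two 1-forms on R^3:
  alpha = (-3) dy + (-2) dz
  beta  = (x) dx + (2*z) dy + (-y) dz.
alpha ∧ beta = (3*x) dx ∧ dy + (3*y + 4*z) dy ∧ dz + (2*x) dx ∧ dz

Distribute the wedge, using dx_i ∧ dx_j = -dx_j ∧ dx_i and dx_i ∧ dx_i = 0. For each pair (i, j) with i < j, the coefficient of dx_i ∧ dx_j in alpha ∧ beta is (alpha_i * beta_j - alpha_j * beta_i). Collecting: alpha ∧ beta = (3*x) dx ∧ dy + (3*y + 4*z) dy ∧ dz + (2*x) dx ∧ dz.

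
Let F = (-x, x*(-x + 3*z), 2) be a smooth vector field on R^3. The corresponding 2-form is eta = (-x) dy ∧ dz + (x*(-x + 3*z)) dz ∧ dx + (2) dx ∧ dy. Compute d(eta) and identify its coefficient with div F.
d(eta) = (-1) dx ∧ dy ∧ dz; div F = -1

For a 2-form in R^3 of the form above, applying d gives a 3-form with coefficient ∂P/∂x + ∂Q/∂y + ∂R/∂z:
  ∂P/∂x = -1
  ∂Q/∂y = 0
  ∂R/∂z = 0
Sum = -1, which is exactly div F.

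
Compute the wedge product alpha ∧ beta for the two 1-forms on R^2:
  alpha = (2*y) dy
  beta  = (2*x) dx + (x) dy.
alpha ∧ beta = (-4*x*y) dx ∧ dy

Distribute the wedge, using dx_i ∧ dx_j = -dx_j ∧ dx_i and dx_i ∧ dx_i = 0. For each pair (i, j) with i < j, the coefficient of dx_i ∧ dx_j in alpha ∧ beta is (alpha_i * beta_j - alpha_j * beta_i). Collecting: alpha ∧ beta = (-4*x*y) dx ∧ dy.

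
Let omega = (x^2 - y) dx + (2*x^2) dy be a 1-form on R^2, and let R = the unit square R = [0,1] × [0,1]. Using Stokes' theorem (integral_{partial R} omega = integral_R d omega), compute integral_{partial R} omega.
integral_(partial R) omega = 3

Stokes: integral_partial_R omega = integral_R d omega with d omega = (∂Q/∂x - ∂P/∂y) dx ∧ dy.
  ∂Q/∂x = 4*x
  ∂P/∂y = -1
  integrand = ∂Q/∂x - ∂P/∂y = 4*x + 1.
Integrating over R: integral_0^1 integral_0^1 (4*x + 1) dx dy = 3.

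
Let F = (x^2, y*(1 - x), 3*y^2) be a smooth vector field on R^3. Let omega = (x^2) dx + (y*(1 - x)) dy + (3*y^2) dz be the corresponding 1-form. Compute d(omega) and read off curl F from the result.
d(omega) = (6*y) dy ∧ dz + (0) dz ∧ dx + (-y) dx ∧ dy; curl F = (6*y, 0, -y)

d omega = sum_{i<j} (∂f_j/∂x_i - ∂f_i/∂x_j) dx_i ∧ dx_j. Under the identification (dy ∧ dz, dz ∧ dx, dx ∧ dy) ↔ (e_x, e_y, e_z), the coefficients are exactly the components of curl F. Compute:
  ∂R/∂y - ∂Q/∂z = (6*y) - (0) = 6*y
  ∂P/∂z - ∂R/∂x = (0) - (0) = 0
  ∂Q/∂x - ∂P/∂y = (-y) - (0) = -y.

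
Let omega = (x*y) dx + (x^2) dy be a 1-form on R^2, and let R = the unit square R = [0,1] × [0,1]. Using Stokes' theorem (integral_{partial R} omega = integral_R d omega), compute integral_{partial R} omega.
integral_(partial R) omega = 1/2

Stokes: integral_partial_R omega = integral_R d omega with d omega = (∂Q/∂x - ∂P/∂y) dx ∧ dy.
  ∂Q/∂x = 2*x
  ∂P/∂y = x
  integrand = ∂Q/∂x - ∂P/∂y = x.
Integrating over R: integral_0^1 integral_0^1 (x) dx dy = 1/2.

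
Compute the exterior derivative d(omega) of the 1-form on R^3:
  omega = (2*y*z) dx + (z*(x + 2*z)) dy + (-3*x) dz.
d(omega) = (-z) dx ∧ dy + (-2*y - 3) dx ∧ dz + (-x - 4*z) dy ∧ dz

For a 1-form omega = sum_i f_i dx_i, the exterior derivative is
  d(omega) = sum_{i < j} (∂f_j/∂x_i - ∂f_i/∂x_j) dx_i ∧ dx_j.
  coefficient of dx ∧ dy: ∂f_2/∂x - ∂f_1/∂y = ∂(z*(x + 2*z))/∂x - ∂(2*y*z)/∂y = -z
  coefficient of dx ∧ dz: ∂f_3/∂x - ∂f_1/∂z = ∂(-3*x)/∂x - ∂(2*y*z)/∂z = -2*y - 3
  coefficient of dy ∧ dz: ∂f_3/∂y - ∂f_2/∂z = ∂(-3*x)/∂y - ∂(z*(x + 2*z))/∂z = -x - 4*z
Assembling: d(omega) = (-z) dx ∧ dy + (-2*y - 3) dx ∧ dz + (-x - 4*z) dy ∧ dz.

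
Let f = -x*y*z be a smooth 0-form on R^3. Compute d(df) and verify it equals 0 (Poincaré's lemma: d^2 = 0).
d(df) = 0

Step 1: df = sum_i (∂f/∂x_i) dx_i = (-y*z) dx + (-x*z) dy + (-x*y) dz.
Step 2: Apply d again. Using the 1-form formula, the coefficient of dx ∧ dy in d(df) is ∂^2 f/∂x ∂y - ∂^2 f/∂y ∂x = (-z) - (-z) = 0 (equality of mixed partials for smooth f).
Similarly for dx ∧ dz and dy ∧ dz — all coefficients vanish. So d(df) = 0.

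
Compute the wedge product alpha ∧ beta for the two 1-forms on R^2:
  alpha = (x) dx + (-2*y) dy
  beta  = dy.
alpha ∧ beta = (x) dx ∧ dy

Distribute the wedge, using dx_i ∧ dx_j = -dx_j ∧ dx_i and dx_i ∧ dx_i = 0. For each pair (i, j) with i < j, the coefficient of dx_i ∧ dx_j in alpha ∧ beta is (alpha_i * beta_j - alpha_j * beta_i). Collecting: alpha ∧ beta = (x) dx ∧ dy.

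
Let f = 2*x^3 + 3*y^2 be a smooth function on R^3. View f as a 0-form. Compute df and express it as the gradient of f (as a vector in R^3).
df = (6*x^2) dx + (6*y) dy + (0) dz; grad f = (6*x^2, 6*y, 0)

For a 0-form f, d f = (∂f/∂x) dx + (∂f/∂y) dy + (∂f/∂z) dz. The components of the vector representation are exactly the entries of grad f in Cartesian coordinates:
  ∂f/∂x = 6*x^2
  ∂f/∂y = 6*y
  ∂f/∂z = 0.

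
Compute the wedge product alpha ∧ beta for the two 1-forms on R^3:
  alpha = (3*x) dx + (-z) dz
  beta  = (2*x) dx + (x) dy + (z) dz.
alpha ∧ beta = (3*x^2) dx ∧ dy + (5*x*z) dx ∧ dz + (x*z) dy ∧ dz

Distribute the wedge, using dx_i ∧ dx_j = -dx_j ∧ dx_i and dx_i ∧ dx_i = 0. For each pair (i, j) with i < j, the coefficient of dx_i ∧ dx_j in alpha ∧ beta is (alpha_i * beta_j - alpha_j * beta_i). Collecting: alpha ∧ beta = (3*x^2) dx ∧ dy + (5*x*z) dx ∧ dz + (x*z) dy ∧ dz.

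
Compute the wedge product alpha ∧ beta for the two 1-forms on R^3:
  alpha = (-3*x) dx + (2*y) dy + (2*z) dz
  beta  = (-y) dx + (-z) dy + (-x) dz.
alpha ∧ beta = (3*x*z + 2*y^2) dx ∧ dy + (3*x^2 + 2*y*z) dx ∧ dz + (-2*x*y + 2*z^2) dy ∧ dz

Distribute the wedge, using dx_i ∧ dx_j = -dx_j ∧ dx_i and dx_i ∧ dx_i = 0. For each pair (i, j) with i < j, the coefficient of dx_i ∧ dx_j in alpha ∧ beta is (alpha_i * beta_j - alpha_j * beta_i). Collecting: alpha ∧ beta = (3*x*z + 2*y^2) dx ∧ dy + (3*x^2 + 2*y*z) dx ∧ dz + (-2*x*y + 2*z^2) dy ∧ dz.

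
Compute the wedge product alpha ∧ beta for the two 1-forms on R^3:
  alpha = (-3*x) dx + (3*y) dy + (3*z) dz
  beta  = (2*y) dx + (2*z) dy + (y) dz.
alpha ∧ beta = (-6*x*z - 6*y^2) dx ∧ dy + (-3*y*(x + 2*z)) dx ∧ dz + (3*y^2 - 6*z^2) dy ∧ dz

Distribute the wedge, using dx_i ∧ dx_j = -dx_j ∧ dx_i and dx_i ∧ dx_i = 0. For each pair (i, j) with i < j, the coefficient of dx_i ∧ dx_j in alpha ∧ beta is (alpha_i * beta_j - alpha_j * beta_i). Collecting: alpha ∧ beta = (-6*x*z - 6*y^2) dx ∧ dy + (-3*y*(x + 2*z)) dx ∧ dz + (3*y^2 - 6*z^2) dy ∧ dz.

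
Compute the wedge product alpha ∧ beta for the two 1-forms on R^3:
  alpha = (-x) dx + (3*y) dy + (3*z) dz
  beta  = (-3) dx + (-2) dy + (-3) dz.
alpha ∧ beta = (2*x + 9*y) dx ∧ dy + (3*x + 9*z) dx ∧ dz + (-9*y + 6*z) dy ∧ dz

Distribute the wedge, using dx_i ∧ dx_j = -dx_j ∧ dx_i and dx_i ∧ dx_i = 0. For each pair (i, j) with i < j, the coefficient of dx_i ∧ dx_j in alpha ∧ beta is (alpha_i * beta_j - alpha_j * beta_i). Collecting: alpha ∧ beta = (2*x + 9*y) dx ∧ dy + (3*x + 9*z) dx ∧ dz + (-9*y + 6*z) dy ∧ dz.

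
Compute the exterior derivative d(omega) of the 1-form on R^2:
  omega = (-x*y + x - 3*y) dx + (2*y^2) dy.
d(omega) = (x + 3) dx ∧ dy

For a 1-form omega = sum_i f_i dx_i, the exterior derivative is
  d(omega) = sum_{i < j} (∂f_j/∂x_i - ∂f_i/∂x_j) dx_i ∧ dx_j.
  coefficient of dx ∧ dy: ∂f_2/∂x - ∂f_1/∂y = ∂(2*y^2)/∂x - ∂(-x*y + x - 3*y)/∂y = x + 3
Assembling: d(omega) = (x + 3) dx ∧ dy.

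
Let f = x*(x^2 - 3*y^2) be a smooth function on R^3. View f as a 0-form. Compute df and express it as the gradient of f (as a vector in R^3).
df = (3*x^2 - 3*y^2) dx + (-6*x*y) dy + (0) dz; grad f = (3*x^2 - 3*y^2, -6*x*y, 0)

For a 0-form f, d f = (∂f/∂x) dx + (∂f/∂y) dy + (∂f/∂z) dz. The components of the vector representation are exactly the entries of grad f in Cartesian coordinates:
  ∂f/∂x = 3*x^2 - 3*y^2
  ∂f/∂y = -6*x*y
  ∂f/∂z = 0.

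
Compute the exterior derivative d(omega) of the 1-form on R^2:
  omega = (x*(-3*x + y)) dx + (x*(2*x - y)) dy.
d(omega) = (3*x - y) dx ∧ dy

For a 1-form omega = sum_i f_i dx_i, the exterior derivative is
  d(omega) = sum_{i < j} (∂f_j/∂x_i - ∂f_i/∂x_j) dx_i ∧ dx_j.
  coefficient of dx ∧ dy: ∂f_2/∂x - ∂f_1/∂y = ∂(x*(2*x - y))/∂x - ∂(x*(-3*x + y))/∂y = 3*x - y
Assembling: d(omega) = (3*x - y) dx ∧ dy.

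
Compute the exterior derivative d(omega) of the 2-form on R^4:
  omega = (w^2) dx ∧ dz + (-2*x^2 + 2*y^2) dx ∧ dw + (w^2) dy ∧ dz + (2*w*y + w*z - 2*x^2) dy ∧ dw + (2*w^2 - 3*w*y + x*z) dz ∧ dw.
d(omega) = (2*w + z) dx ∧ dz ∧ dw + (-4*x - 4*y) dx ∧ dy ∧ dw + (-2*w) dy ∧ dz ∧ dw

For a 2-form omega = sum_{i<j} g_{ij} dx_i ∧ dx_j, the exterior derivative is
  d(omega) = sum_{i<j} d(g_{ij}) ∧ dx_i ∧ dx_j = sum_{i<j, k} (∂g_{ij}/∂x_k) dx_k ∧ dx_i ∧ dx_j.
Expand each term, using dx_k ∧ dx_i ∧ dx_j = sgn(permutation) dx_{(a)} ∧ dx_{(b)} ∧ dx_{(c)} with (a < b < c) sorted:
  d(w^2) includes (∂/∂w)(w^2) dw = (2*w) dw, which multiplied by dx ∧ dz gives (2*w) dx ∧ dz ∧ dw
  d(-2*x^2 + 2*y^2) includes (∂/∂y)(-2*x^2 + 2*y^2) dy = (4*y) dy, which multiplied by dx ∧ dw gives (-4*y) dx ∧ dy ∧ dw
  d(w^2) includes (∂/∂w)(w^2) dw = (2*w) dw, which multiplied by dy ∧ dz gives (2*w) dy ∧ dz ∧ dw
  d(2*w*y + w*z - 2*x^2) includes (∂/∂x)(2*w*y + w*z - 2*x^2) dx = (-4*x) dx, which multiplied by dy ∧ dw gives (-4*x) dx ∧ dy ∧ dw
  d(2*w*y + w*z - 2*x^2) includes (∂/∂z)(2*w*y + w*z - 2*x^2) dz = (w) dz, which multiplied by dy ∧ dw gives (-w) dy ∧ dz ∧ dw
  d(2*w^2 - 3*w*y + x*z) includes (∂/∂x)(2*w^2 - 3*w*y + x*z) dx = (z) dx, which multiplied by dz ∧ dw gives (z) dx ∧ dz ∧ dw
  d(2*w^2 - 3*w*y + x*z) includes (∂/∂y)(2*w^2 - 3*w*y + x*z) dy = (-3*w) dy, which multiplied by dz ∧ dw gives (-3*w) dy ∧ dz ∧ dw
Collecting like 3-forms: d(omega) = (2*w + z) dx ∧ dz ∧ dw + (-4*x - 4*y) dx ∧ dy ∧ dw + (-2*w) dy ∧ dz ∧ dw.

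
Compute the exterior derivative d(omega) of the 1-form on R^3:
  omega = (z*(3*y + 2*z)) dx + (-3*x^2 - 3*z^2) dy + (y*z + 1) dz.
d(omega) = (-6*x - 3*z) dx ∧ dy + (-3*y - 4*z) dx ∧ dz + (7*z) dy ∧ dz

For a 1-form omega = sum_i f_i dx_i, the exterior derivative is
  d(omega) = sum_{i < j} (∂f_j/∂x_i - ∂f_i/∂x_j) dx_i ∧ dx_j.
  coefficient of dx ∧ dy: ∂f_2/∂x - ∂f_1/∂y = ∂(-3*x^2 - 3*z^2)/∂x - ∂(z*(3*y + 2*z))/∂y = -6*x - 3*z
  coefficient of dx ∧ dz: ∂f_3/∂x - ∂f_1/∂z = ∂(y*z + 1)/∂x - ∂(z*(3*y + 2*z))/∂z = -3*y - 4*z
  coefficient of dy ∧ dz: ∂f_3/∂y - ∂f_2/∂z = ∂(y*z + 1)/∂y - ∂(-3*x^2 - 3*z^2)/∂z = 7*z
Assembling: d(omega) = (-6*x - 3*z) dx ∧ dy + (-3*y - 4*z) dx ∧ dz + (7*z) dy ∧ dz.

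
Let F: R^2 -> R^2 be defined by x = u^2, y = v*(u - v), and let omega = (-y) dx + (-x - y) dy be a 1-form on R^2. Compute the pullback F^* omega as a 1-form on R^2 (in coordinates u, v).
F^* omega = (v*(-3*u^2 + u*v + v^2)) du + (-u^3 + u^2*v + 3*u*v^2 - 2*v^3) dv

Using F^*(f dg) = (f ∘ F) d(g ∘ F), substitute each coordinate x_i by F_i(u, v) in f_i, and replace dx_i by d F_i = (∂F_i/∂u) du + (∂F_i/∂v) dv.
  For the x component: f_1(F) = v*(-u + v); d F_1 = (2*u) du + (0) dv
  For the y component: f_2(F) = -u^2 - u*v + v^2; d F_2 = (v) du + (u - 2*v) dv
Combining and collecting du, dv coefficients:
  coeff of du: v*(-3*u^2 + u*v + v^2)
  coeff of dv: -u^3 + u^2*v + 3*u*v^2 - 2*v^3
F^* omega = (v*(-3*u^2 + u*v + v^2)) du + (-u^3 + u^2*v + 3*u*v^2 - 2*v^3) dv.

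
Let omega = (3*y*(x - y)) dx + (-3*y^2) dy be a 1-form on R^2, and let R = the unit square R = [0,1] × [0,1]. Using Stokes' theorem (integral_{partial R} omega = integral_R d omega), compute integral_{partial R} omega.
integral_(partial R) omega = 3/2

Stokes: integral_partial_R omega = integral_R d omega with d omega = (∂Q/∂x - ∂P/∂y) dx ∧ dy.
  ∂Q/∂x = 0
  ∂P/∂y = 3*x - 6*y
  integrand = ∂Q/∂x - ∂P/∂y = -3*x + 6*y.
Integrating over R: integral_0^1 integral_0^1 (-3*x + 6*y) dx dy = 3/2.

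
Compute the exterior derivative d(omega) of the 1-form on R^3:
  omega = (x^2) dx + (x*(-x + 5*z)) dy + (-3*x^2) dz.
d(omega) = (-2*x + 5*z) dx ∧ dy + (-6*x) dx ∧ dz + (-5*x) dy ∧ dz

For a 1-form omega = sum_i f_i dx_i, the exterior derivative is
  d(omega) = sum_{i < j} (∂f_j/∂x_i - ∂f_i/∂x_j) dx_i ∧ dx_j.
  coefficient of dx ∧ dy: ∂f_2/∂x - ∂f_1/∂y = ∂(x*(-x + 5*z))/∂x - ∂(x^2)/∂y = -2*x + 5*z
  coefficient of dx ∧ dz: ∂f_3/∂x - ∂f_1/∂z = ∂(-3*x^2)/∂x - ∂(x^2)/∂z = -6*x
  coefficient of dy ∧ dz: ∂f_3/∂y - ∂f_2/∂z = ∂(-3*x^2)/∂y - ∂(x*(-x + 5*z))/∂z = -5*x
Assembling: d(omega) = (-2*x + 5*z) dx ∧ dy + (-6*x) dx ∧ dz + (-5*x) dy ∧ dz.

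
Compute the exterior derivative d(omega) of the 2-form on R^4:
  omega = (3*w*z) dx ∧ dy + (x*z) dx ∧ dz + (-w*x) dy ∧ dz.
d(omega) = (2*w) dx ∧ dy ∧ dz + (3*z) dx ∧ dy ∧ dw + (-x) dy ∧ dz ∧ dw

For a 2-form omega = sum_{i<j} g_{ij} dx_i ∧ dx_j, the exterior derivative is
  d(omega) = sum_{i<j} d(g_{ij}) ∧ dx_i ∧ dx_j = sum_{i<j, k} (∂g_{ij}/∂x_k) dx_k ∧ dx_i ∧ dx_j.
Expand each term, using dx_k ∧ dx_i ∧ dx_j = sgn(permutation) dx_{(a)} ∧ dx_{(b)} ∧ dx_{(c)} with (a < b < c) sorted:
  d(3*w*z) includes (∂/∂z)(3*w*z) dz = (3*w) dz, which multiplied by dx ∧ dy gives (3*w) dx ∧ dy ∧ dz
  d(3*w*z) includes (∂/∂w)(3*w*z) dw = (3*z) dw, which multiplied by dx ∧ dy gives (3*z) dx ∧ dy ∧ dw
  d(-w*x) includes (∂/∂x)(-w*x) dx = (-w) dx, which multiplied by dy ∧ dz gives (-w) dx ∧ dy ∧ dz
  d(-w*x) includes (∂/∂w)(-w*x) dw = (-x) dw, which multiplied by dy ∧ dz gives (-x) dy ∧ dz ∧ dw
Collecting like 3-forms: d(omega) = (2*w) dx ∧ dy ∧ dz + (3*z) dx ∧ dy ∧ dw + (-x) dy ∧ dz ∧ dw.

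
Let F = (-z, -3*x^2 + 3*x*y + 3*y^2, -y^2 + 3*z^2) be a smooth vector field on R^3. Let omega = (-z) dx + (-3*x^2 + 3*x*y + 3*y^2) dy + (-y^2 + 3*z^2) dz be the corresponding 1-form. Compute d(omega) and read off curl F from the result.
d(omega) = (-2*y) dy ∧ dz + (-1) dz ∧ dx + (-6*x + 3*y) dx ∧ dy; curl F = (-2*y, -1, -6*x + 3*y)

d omega = sum_{i<j} (∂f_j/∂x_i - ∂f_i/∂x_j) dx_i ∧ dx_j. Under the identification (dy ∧ dz, dz ∧ dx, dx ∧ dy) ↔ (e_x, e_y, e_z), the coefficients are exactly the components of curl F. Compute:
  ∂R/∂y - ∂Q/∂z = (-2*y) - (0) = -2*y
  ∂P/∂z - ∂R/∂x = (-1) - (0) = -1
  ∂Q/∂x - ∂P/∂y = (-6*x + 3*y) - (0) = -6*x + 3*y.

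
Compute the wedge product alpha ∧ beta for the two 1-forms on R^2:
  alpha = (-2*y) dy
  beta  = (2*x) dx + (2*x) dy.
alpha ∧ beta = (4*x*y) dx ∧ dy

Distribute the wedge, using dx_i ∧ dx_j = -dx_j ∧ dx_i and dx_i ∧ dx_i = 0. For each pair (i, j) with i < j, the coefficient of dx_i ∧ dx_j in alpha ∧ beta is (alpha_i * beta_j - alpha_j * beta_i). Collecting: alpha ∧ beta = (4*x*y) dx ∧ dy.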